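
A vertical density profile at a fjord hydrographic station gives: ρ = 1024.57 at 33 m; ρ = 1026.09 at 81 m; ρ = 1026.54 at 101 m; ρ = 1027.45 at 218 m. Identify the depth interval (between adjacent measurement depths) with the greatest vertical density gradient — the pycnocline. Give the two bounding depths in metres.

Compute the density gradient over each adjacent pair:
  33–81 m: Δρ/Δz = 1.52/48 = 0.032 kg m⁻⁴
  81–101 m: Δρ/Δz = 0.45/20 = 0.022 kg m⁻⁴
  101–218 m: Δρ/Δz = 0.91/117 = 7.8 × 10⁻³ kg m⁻⁴
The largest gradient is in the 33–81 m interval — the pycnocline.

33–81 m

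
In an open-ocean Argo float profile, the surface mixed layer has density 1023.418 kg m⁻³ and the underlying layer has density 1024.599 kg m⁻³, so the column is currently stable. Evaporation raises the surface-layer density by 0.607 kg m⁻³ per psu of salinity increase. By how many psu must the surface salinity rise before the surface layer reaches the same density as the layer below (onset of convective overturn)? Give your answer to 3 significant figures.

1.95 psu

Density deficit of the surface layer: 1024.599 − 1023.418 = 1.181 kg m⁻³.
Required change = 1.181 / 0.607 = 1.95 psu.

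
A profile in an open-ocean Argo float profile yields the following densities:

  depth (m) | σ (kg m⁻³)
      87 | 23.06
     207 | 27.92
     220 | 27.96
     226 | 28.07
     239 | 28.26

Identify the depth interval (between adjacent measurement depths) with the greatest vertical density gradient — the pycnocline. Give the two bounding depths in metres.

87–207 m

Compute the density gradient over each adjacent pair:
  87–207 m: Δρ/Δz = 4.86/120 = 0.041 kg m⁻⁴
  207–220 m: Δρ/Δz = 0.04/13 = 3.1 × 10⁻³ kg m⁻⁴
  220–226 m: Δρ/Δz = 0.11/6 = 0.018 kg m⁻⁴
  226–239 m: Δρ/Δz = 0.19/13 = 0.015 kg m⁻⁴
The largest gradient is in the 87–207 m interval — the pycnocline.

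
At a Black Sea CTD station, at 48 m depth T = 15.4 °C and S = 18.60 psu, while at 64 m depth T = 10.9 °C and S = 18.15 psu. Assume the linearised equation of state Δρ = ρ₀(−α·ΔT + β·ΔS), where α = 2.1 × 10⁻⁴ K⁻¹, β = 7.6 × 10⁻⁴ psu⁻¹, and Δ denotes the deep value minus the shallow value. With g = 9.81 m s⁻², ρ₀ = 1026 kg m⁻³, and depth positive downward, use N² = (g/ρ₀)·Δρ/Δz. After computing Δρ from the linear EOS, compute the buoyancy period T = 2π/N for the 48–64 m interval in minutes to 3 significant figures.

5.45 min

ΔT = -4.5 K, ΔS = -0.45 psu (deep − shallow).
Δρ/ρ₀ = −αΔT + βΔS = 9.45 × 10⁻⁴ − 3.42 × 10⁻⁴ = 6.03 × 10⁻⁴, so Δρ ≈ 0.6187 kg m⁻³.
N² = (g/ρ₀)·Δρ/Δz = g·(Δρ/ρ₀)/Δz = 9.81 × 6.03 × 10⁻⁴ / 16 = 3.6971 × 10⁻⁴ s⁻².
N = √(3.6971 × 10⁻⁴) = 0.019228 rad s⁻¹ → T = 2π/N = 326.77 s = 5.4462 min ≈ 5.45 min.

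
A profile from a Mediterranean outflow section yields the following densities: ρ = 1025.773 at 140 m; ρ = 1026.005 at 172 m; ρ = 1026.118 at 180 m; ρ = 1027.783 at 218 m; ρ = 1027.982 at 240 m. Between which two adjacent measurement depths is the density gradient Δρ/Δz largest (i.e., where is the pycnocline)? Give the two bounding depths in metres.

180–218 m

Compute the density gradient over each adjacent pair:
  140–172 m: Δρ/Δz = 0.232/32 = 7.3 × 10⁻³ kg m⁻⁴
  172–180 m: Δρ/Δz = 0.113/8 = 0.014 kg m⁻⁴
  180–218 m: Δρ/Δz = 1.665/38 = 0.044 kg m⁻⁴
  218–240 m: Δρ/Δz = 0.199/22 = 9.0 × 10⁻³ kg m⁻⁴
The largest gradient is in the 180–218 m interval — the pycnocline.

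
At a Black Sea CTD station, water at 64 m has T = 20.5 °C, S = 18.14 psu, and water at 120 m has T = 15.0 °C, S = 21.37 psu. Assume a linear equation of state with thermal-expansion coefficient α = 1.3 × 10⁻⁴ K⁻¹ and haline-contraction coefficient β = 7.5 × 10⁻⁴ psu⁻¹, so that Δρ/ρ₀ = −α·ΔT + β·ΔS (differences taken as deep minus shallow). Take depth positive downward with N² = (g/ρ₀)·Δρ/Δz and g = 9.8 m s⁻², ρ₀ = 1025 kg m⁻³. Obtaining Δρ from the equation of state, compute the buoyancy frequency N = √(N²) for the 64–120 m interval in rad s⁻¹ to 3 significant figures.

ΔT = -5.5 K, ΔS = +3.23 psu (deep − shallow).
Δρ/ρ₀ = −αΔT + βΔS = 7.15 × 10⁻⁴ + 2.4225 × 10⁻³ = 3.1375 × 10⁻³, so Δρ ≈ 3.216 kg m⁻³.
N² = (g/ρ₀)·Δρ/Δz = g·(Δρ/ρ₀)/Δz = 9.8 × 3.1375 × 10⁻³ / 56 = 5.4906 × 10⁻⁴ s⁻².
N = √(5.4906 × 10⁻⁴) = 0.023432 rad s⁻¹ ≈ 0.0234 rad s⁻¹.

0.0234 rad s⁻¹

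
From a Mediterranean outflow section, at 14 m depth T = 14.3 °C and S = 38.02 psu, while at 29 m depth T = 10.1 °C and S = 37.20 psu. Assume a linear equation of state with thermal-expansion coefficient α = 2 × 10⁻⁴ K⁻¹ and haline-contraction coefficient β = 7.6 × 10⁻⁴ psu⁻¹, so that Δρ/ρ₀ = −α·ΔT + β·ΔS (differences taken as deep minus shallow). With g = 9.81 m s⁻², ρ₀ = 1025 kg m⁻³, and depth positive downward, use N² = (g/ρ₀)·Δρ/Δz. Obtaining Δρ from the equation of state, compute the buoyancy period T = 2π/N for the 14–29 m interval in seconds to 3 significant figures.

ΔT = -4.2 K, ΔS = -0.82 psu (deep − shallow).
Δρ/ρ₀ = −αΔT + βΔS = 8.40 × 10⁻⁴ − 6.232 × 10⁻⁴ = 2.168 × 10⁻⁴, so Δρ ≈ 0.2222 kg m⁻³.
N² = (g/ρ₀)·Δρ/Δz = g·(Δρ/ρ₀)/Δz = 9.81 × 2.168 × 10⁻⁴ / 15 = 1.4179 × 10⁻⁴ s⁻².
N = √(1.4179 × 10⁻⁴) = 0.011908 rad s⁻¹ → T = 2π/N = 527.64 s ≈ 528 s.

528 s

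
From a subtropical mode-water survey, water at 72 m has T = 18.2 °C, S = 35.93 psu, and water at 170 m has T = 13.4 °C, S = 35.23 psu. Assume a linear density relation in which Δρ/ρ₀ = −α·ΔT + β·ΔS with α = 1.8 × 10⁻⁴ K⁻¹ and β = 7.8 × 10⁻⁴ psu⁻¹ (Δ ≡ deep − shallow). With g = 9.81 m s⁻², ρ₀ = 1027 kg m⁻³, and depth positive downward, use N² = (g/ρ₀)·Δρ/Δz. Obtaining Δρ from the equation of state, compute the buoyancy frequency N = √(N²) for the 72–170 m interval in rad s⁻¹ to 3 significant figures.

5.64 × 10⁻³ rad s⁻¹

ΔT = -4.8 K, ΔS = -0.70 psu (deep − shallow).
Δρ/ρ₀ = −αΔT + βΔS = 8.64 × 10⁻⁴ − 5.46 × 10⁻⁴ = 3.18 × 10⁻⁴, so Δρ ≈ 0.3266 kg m⁻³.
N² = (g/ρ₀)·Δρ/Δz = g·(Δρ/ρ₀)/Δz = 9.81 × 3.18 × 10⁻⁴ / 98 = 3.1832 × 10⁻⁵ s⁻².
N = √(3.1832 × 10⁻⁵) = 5.6420 × 10⁻³ rad s⁻¹ ≈ 5.64 × 10⁻³ rad s⁻¹.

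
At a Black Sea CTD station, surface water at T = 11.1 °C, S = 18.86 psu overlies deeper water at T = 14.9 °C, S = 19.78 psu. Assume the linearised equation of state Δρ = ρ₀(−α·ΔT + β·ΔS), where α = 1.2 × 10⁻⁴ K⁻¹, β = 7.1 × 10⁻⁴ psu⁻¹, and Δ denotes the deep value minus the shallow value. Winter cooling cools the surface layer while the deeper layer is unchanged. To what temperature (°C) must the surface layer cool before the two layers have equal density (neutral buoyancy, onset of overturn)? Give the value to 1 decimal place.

9.5 °C

Neutral buoyancy requires Δρ = 0, i.e. −α(T_deep − T_surf′) + β(S_deep − S_surf) = 0.
T_surf′ = T_deep − (β/α)·ΔS = 14.9 − (7.1 × 10⁻⁴/1.2 × 10⁻⁴)·(+0.92) = 9.457 °C.
Cooling required: 11.1 − (9.457) = 1.643 °C.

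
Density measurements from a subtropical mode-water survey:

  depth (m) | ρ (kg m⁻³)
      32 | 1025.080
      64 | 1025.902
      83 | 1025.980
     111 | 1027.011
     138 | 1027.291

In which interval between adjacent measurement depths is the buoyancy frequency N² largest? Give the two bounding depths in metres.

83–111 m

Compute the density gradient over each adjacent pair:
  32–64 m: Δρ/Δz = 0.822/32 = 0.026 kg m⁻⁴
  64–83 m: Δρ/Δz = 0.078/19 = 4.1 × 10⁻³ kg m⁻⁴
  83–111 m: Δρ/Δz = 1.031/28 = 0.037 kg m⁻⁴
  111–138 m: Δρ/Δz = 0.280/27 = 0.010 kg m⁻⁴
The largest gradient is in the 83–111 m interval — the pycnocline.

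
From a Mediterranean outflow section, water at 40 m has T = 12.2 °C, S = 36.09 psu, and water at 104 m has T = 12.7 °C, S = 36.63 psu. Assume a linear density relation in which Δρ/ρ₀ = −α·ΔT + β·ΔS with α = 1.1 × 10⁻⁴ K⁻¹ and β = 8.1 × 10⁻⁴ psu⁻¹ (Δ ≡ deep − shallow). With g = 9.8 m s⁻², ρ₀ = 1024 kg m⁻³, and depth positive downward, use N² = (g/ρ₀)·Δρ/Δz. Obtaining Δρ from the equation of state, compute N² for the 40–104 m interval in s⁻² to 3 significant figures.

ΔT = +0.5 K, ΔS = +0.54 psu (deep − shallow).
Δρ/ρ₀ = −αΔT + βΔS = -5.50 × 10⁻⁵ + 4.374 × 10⁻⁴ = 3.824 × 10⁻⁴, so Δρ ≈ 0.3916 kg m⁻³.
N² = (g/ρ₀)·Δρ/Δz = g·(Δρ/ρ₀)/Δz = 9.8 × 3.824 × 10⁻⁴ / 64 = 5.8555 × 10⁻⁵ s⁻² ≈ 5.86 × 10⁻⁵ s⁻².

5.86 × 10⁻⁵ s⁻²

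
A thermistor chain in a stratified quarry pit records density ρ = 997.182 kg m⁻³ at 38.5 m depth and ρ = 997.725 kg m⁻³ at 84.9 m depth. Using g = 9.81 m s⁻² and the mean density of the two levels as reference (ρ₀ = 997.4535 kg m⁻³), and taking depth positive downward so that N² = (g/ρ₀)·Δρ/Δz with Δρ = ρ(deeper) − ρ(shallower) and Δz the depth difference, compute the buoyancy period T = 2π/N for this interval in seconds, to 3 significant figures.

586 s

Δρ = 997.725 − 997.182 = 0.543 kg m⁻³ over Δz = 84.9 − 38.5 = 46.4 m.
N² = (9.81/997.4535) × (0.543/46.4) = 1.1510 × 10⁻⁴ s⁻².
N = √(1.1510 × 10⁻⁴) = 0.010728 rad s⁻¹, so T = 2π/N = 585.68 s ≈ 586 s.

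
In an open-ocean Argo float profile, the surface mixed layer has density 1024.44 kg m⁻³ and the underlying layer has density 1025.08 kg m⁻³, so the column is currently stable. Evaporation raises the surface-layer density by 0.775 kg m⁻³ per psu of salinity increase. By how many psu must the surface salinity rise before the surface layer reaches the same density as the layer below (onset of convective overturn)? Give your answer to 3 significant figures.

Density deficit of the surface layer: 1025.08 − 1024.44 = 0.64 kg m⁻³.
Required change = 0.64 / 0.775 = 0.826 psu.

0.826 psu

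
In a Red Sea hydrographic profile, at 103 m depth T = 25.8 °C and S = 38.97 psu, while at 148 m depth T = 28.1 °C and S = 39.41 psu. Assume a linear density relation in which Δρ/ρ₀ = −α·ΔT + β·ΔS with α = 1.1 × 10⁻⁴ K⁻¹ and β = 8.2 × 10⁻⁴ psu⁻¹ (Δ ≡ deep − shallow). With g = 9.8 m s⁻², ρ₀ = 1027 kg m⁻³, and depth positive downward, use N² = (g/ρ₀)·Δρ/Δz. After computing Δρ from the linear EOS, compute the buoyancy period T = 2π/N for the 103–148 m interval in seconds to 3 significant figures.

1.30 × 10³ s

ΔT = +2.3 K, ΔS = +0.44 psu (deep − shallow).
Δρ/ρ₀ = −αΔT + βΔS = -2.53 × 10⁻⁴ + 3.608 × 10⁻⁴ = 1.078 × 10⁻⁴, so Δρ ≈ 0.1107 kg m⁻³.
N² = (g/ρ₀)·Δρ/Δz = g·(Δρ/ρ₀)/Δz = 9.8 × 1.078 × 10⁻⁴ / 45 = 2.3476 × 10⁻⁵ s⁻².
N = √(2.3476 × 10⁻⁵) = 4.8452 × 10⁻³ rad s⁻¹ → T = 2π/N = 1.2968 × 10³ s ≈ 1.30 × 10³ s.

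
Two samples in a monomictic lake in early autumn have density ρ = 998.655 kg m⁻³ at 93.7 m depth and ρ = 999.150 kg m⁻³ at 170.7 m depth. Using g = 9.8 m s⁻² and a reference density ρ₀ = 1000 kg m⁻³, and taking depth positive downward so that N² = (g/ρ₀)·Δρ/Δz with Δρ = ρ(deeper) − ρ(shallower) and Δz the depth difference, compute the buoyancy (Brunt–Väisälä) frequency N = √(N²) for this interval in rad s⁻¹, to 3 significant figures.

7.94 × 10⁻³ rad s⁻¹

Δρ = 999.150 − 998.655 = 0.495 kg m⁻³ over Δz = 170.7 − 93.7 = 77 m.
N² = (9.8/1000) × (0.495/77) = 6.3000 × 10⁻⁵ s⁻².
N = √(6.3000 × 10⁻⁵) = 7.9373 × 10⁻³ rad s⁻¹ ≈ 7.94 × 10⁻³ rad s⁻¹.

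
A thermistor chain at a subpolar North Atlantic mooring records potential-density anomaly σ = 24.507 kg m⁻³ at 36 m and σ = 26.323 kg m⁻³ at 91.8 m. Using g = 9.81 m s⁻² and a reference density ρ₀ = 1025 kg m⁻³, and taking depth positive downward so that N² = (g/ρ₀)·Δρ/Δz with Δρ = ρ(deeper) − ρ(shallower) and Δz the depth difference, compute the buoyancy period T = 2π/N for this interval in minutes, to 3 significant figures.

Δρ = 1026.323 − 1024.507 = 1.816 kg m⁻³ over Δz = 91.8 − 36 = 55.8 m.
N² = (9.81/1025) × (1.816/55.8) = 3.1148 × 10⁻⁴ s⁻².
N = √(3.1148 × 10⁻⁴) = 0.017649 rad s⁻¹, so T = 2π/N = 356.01 s = 5.9335 min ≈ 5.93 min.

5.93 min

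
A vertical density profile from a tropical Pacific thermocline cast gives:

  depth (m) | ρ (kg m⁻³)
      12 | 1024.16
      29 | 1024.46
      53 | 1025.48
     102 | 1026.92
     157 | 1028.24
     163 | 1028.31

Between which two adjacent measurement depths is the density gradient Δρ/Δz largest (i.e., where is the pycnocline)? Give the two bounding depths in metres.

Compute the density gradient over each adjacent pair:
  12–29 m: Δρ/Δz = 0.30/17 = 0.018 kg m⁻⁴
  29–53 m: Δρ/Δz = 1.02/24 = 0.043 kg m⁻⁴
  53–102 m: Δρ/Δz = 1.44/49 = 0.029 kg m⁻⁴
  102–157 m: Δρ/Δz = 1.32/55 = 0.024 kg m⁻⁴
  157–163 m: Δρ/Δz = 0.07/6 = 0.012 kg m⁻⁴
The largest gradient is in the 29–53 m interval — the pycnocline.

29–53 m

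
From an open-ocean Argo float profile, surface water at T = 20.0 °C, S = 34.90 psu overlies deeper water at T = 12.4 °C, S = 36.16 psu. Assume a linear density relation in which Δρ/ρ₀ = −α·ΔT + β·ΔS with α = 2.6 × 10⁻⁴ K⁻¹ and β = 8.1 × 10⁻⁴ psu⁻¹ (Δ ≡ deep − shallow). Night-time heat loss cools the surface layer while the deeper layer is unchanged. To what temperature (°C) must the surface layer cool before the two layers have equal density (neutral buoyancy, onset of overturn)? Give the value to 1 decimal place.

8.5 °C

Neutral buoyancy requires Δρ = 0, i.e. −α(T_deep − T_surf′) + β(S_deep − S_surf) = 0.
T_surf′ = T_deep − (β/α)·ΔS = 12.4 − (8.1 × 10⁻⁴/2.6 × 10⁻⁴)·(+1.26) = 8.475 °C.
Cooling required: 20.0 − (8.475) = 11.525 °C.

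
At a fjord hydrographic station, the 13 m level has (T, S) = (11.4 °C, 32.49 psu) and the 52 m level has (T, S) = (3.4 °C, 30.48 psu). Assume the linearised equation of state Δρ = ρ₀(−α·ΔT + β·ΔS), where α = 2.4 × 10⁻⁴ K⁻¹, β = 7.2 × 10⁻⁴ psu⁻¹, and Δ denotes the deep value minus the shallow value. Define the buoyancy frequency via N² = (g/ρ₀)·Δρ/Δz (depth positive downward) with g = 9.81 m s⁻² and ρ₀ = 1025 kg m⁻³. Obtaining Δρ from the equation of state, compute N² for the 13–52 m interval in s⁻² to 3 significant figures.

1.19 × 10⁻⁴ s⁻²

ΔT = -8.0 K, ΔS = -2.01 psu (deep − shallow).
Δρ/ρ₀ = −αΔT + βΔS = 1.92 × 10⁻³ − 1.4472 × 10⁻³ = 4.728 × 10⁻⁴, so Δρ ≈ 0.4846 kg m⁻³.
N² = (g/ρ₀)·Δρ/Δz = g·(Δρ/ρ₀)/Δz = 9.81 × 4.728 × 10⁻⁴ / 39 = 1.1893 × 10⁻⁴ s⁻² ≈ 1.19 × 10⁻⁴ s⁻².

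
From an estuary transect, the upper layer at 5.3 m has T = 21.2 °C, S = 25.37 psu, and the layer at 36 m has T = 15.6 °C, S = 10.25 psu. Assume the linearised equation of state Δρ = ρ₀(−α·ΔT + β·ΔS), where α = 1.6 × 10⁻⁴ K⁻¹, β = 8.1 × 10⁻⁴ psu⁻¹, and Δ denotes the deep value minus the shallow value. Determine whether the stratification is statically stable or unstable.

ΔT = 15.6 − 21.2 = -5.6 K and ΔS = 10.25 − 25.37 = -15.12 psu (deep − shallow).
−αΔT = 8.96 × 10⁻⁴; βΔS = -0.0122472; sum Δρ/ρ₀ = -0.0113512.
Δρ/ρ₀ < 0, so Δρ < 0: deeper water is lighter → statically unstable; the column would overturn.

unstable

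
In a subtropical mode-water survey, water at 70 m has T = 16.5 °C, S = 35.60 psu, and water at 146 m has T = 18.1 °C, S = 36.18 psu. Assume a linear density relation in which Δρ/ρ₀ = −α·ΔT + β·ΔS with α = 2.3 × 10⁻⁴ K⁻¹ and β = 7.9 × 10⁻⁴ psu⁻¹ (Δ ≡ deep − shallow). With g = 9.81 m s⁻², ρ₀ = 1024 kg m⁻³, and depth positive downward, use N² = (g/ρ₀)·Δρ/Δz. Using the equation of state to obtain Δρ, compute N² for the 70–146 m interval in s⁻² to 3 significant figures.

ΔT = +1.6 K, ΔS = +0.58 psu (deep − shallow).
Δρ/ρ₀ = −αΔT + βΔS = -3.68 × 10⁻⁴ + 4.582 × 10⁻⁴ = 9.02 × 10⁻⁵, so Δρ ≈ 0.09236 kg m⁻³.
N² = (g/ρ₀)·Δρ/Δz = g·(Δρ/ρ₀)/Δz = 9.81 × 9.02 × 10⁻⁵ / 76 = 1.1643 × 10⁻⁵ s⁻² ≈ 1.16 × 10⁻⁵ s⁻².

1.16 × 10⁻⁵ s⁻²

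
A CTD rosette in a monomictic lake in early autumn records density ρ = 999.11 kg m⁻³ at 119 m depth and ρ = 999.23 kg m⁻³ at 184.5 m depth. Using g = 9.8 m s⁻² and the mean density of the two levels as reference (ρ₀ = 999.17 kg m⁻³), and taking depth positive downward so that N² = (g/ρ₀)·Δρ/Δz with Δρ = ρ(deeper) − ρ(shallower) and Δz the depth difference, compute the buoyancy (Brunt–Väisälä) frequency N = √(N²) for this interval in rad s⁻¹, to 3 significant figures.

4.24 × 10⁻³ rad s⁻¹

Δρ = 999.23 − 999.11 = 0.12 kg m⁻³ over Δz = 184.5 − 119 = 65.5 m.
N² = (9.8/999.17) × (0.12/65.5) = 1.7969 × 10⁻⁵ s⁻².
N = √(1.7969 × 10⁻⁵) = 4.2390 × 10⁻³ rad s⁻¹ ≈ 4.24 × 10⁻³ rad s⁻¹.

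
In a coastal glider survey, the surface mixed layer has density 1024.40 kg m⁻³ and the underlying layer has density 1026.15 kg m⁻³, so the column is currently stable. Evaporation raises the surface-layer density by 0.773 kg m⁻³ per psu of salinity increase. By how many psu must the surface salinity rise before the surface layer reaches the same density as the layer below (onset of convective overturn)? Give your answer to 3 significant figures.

Density deficit of the surface layer: 1026.15 − 1024.40 = 1.75 kg m⁻³.
Required change = 1.75 / 0.773 = 2.26 psu.

2.26 psu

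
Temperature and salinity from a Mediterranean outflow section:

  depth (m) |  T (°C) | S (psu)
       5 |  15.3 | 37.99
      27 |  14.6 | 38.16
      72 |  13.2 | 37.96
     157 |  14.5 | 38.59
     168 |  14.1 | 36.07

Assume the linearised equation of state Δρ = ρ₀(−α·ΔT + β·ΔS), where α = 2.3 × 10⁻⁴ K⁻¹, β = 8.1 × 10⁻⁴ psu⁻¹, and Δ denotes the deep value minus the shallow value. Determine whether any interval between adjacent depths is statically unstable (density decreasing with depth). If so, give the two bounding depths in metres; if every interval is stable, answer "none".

157–168 m

Evaluate Δρ/ρ₀ = −αΔT + βΔS across each adjacent pair:
  5–27 m: −αΔT+βΔS = −(2.3 × 10⁻⁴)(-0.7)+(8.1 × 10⁻⁴)(+0.17) = 3.0 × 10⁻⁴ → stable
  27–72 m: −αΔT+βΔS = −(2.3 × 10⁻⁴)(-1.4)+(8.1 × 10⁻⁴)(-0.20) = 1.6 × 10⁻⁴ → stable
  72–157 m: −αΔT+βΔS = −(2.3 × 10⁻⁴)(+1.3)+(8.1 × 10⁻⁴)(+0.63) = 2.1 × 10⁻⁴ → stable
  157–168 m: −αΔT+βΔS = −(2.3 × 10⁻⁴)(-0.4)+(8.1 × 10⁻⁴)(-2.52) = -1.9 × 10⁻³ → UNSTABLE
The 157–168 m interval has Δρ < 0: lighter water underlies denser water.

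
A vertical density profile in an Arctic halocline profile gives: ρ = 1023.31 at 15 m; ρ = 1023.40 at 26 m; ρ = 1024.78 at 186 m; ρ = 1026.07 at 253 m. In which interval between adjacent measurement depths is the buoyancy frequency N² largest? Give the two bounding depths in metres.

186–253 m

Compute the density gradient over each adjacent pair:
  15–26 m: Δρ/Δz = 0.09/11 = 8.2 × 10⁻³ kg m⁻⁴
  26–186 m: Δρ/Δz = 1.38/160 = 8.6 × 10⁻³ kg m⁻⁴
  186–253 m: Δρ/Δz = 1.29/67 = 0.019 kg m⁻⁴
The largest gradient is in the 186–253 m interval — the pycnocline.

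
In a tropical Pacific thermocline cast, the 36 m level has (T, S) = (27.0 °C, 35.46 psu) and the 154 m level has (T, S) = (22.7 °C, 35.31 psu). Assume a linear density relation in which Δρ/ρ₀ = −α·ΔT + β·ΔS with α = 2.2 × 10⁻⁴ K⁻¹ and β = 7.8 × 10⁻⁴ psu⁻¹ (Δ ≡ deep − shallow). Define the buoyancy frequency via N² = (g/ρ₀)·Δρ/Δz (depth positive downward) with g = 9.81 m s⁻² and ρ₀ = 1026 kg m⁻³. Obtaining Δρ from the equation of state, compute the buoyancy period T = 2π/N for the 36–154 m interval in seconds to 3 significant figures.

ΔT = -4.3 K, ΔS = -0.15 psu (deep − shallow).
Δρ/ρ₀ = −αΔT + βΔS = 9.46 × 10⁻⁴ − 1.17 × 10⁻⁴ = 8.29 × 10⁻⁴, so Δρ ≈ 0.8506 kg m⁻³.
N² = (g/ρ₀)·Δρ/Δz = g·(Δρ/ρ₀)/Δz = 9.81 × 8.29 × 10⁻⁴ / 118 = 6.8919 × 10⁻⁵ s⁻².
N = √(6.8919 × 10⁻⁵) = 8.3017 × 10⁻³ rad s⁻¹ → T = 2π/N = 756.86 s ≈ 757 s.

757 s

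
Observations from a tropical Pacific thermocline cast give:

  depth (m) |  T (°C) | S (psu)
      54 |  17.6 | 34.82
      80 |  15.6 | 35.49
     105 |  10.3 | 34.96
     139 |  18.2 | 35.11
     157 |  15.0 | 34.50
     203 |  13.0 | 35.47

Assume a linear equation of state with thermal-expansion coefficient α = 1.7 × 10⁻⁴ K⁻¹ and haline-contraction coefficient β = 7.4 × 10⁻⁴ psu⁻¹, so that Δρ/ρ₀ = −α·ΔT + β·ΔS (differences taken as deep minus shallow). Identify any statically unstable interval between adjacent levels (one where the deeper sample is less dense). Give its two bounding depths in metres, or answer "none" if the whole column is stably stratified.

105–139 m

Evaluate Δρ/ρ₀ = −αΔT + βΔS across each adjacent pair:
  54–80 m: −αΔT+βΔS = −(1.7 × 10⁻⁴)(-2.0)+(7.4 × 10⁻⁴)(+0.67) = 8.4 × 10⁻⁴ → stable
  80–105 m: −αΔT+βΔS = −(1.7 × 10⁻⁴)(-5.3)+(7.4 × 10⁻⁴)(-0.53) = 5.1 × 10⁻⁴ → stable
  105–139 m: −αΔT+βΔS = −(1.7 × 10⁻⁴)(+7.9)+(7.4 × 10⁻⁴)(+0.15) = -1.2 × 10⁻³ → UNSTABLE
  139–157 m: −αΔT+βΔS = −(1.7 × 10⁻⁴)(-3.2)+(7.4 × 10⁻⁴)(-0.61) = 9.3 × 10⁻⁵ → stable
  157–203 m: −αΔT+βΔS = −(1.7 × 10⁻⁴)(-2.0)+(7.4 × 10⁻⁴)(+0.97) = 1.1 × 10⁻³ → stable
The 105–139 m interval has Δρ < 0: lighter water underlies denser water.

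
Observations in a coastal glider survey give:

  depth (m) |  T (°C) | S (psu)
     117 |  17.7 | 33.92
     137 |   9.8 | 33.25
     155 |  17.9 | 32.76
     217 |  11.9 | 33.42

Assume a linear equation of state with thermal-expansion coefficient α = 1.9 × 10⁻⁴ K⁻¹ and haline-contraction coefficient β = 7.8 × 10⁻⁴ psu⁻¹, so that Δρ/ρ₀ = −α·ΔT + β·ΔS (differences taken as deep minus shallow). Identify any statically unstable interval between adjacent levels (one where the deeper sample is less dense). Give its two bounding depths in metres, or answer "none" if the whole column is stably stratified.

137–155 m

Evaluate Δρ/ρ₀ = −αΔT + βΔS across each adjacent pair:
  117–137 m: −αΔT+βΔS = −(1.9 × 10⁻⁴)(-7.9)+(7.8 × 10⁻⁴)(-0.67) = 9.8 × 10⁻⁴ → stable
  137–155 m: −αΔT+βΔS = −(1.9 × 10⁻⁴)(+8.1)+(7.8 × 10⁻⁴)(-0.49) = -1.9 × 10⁻³ → UNSTABLE
  155–217 m: −αΔT+βΔS = −(1.9 × 10⁻⁴)(-6.0)+(7.8 × 10⁻⁴)(+0.66) = 1.7 × 10⁻³ → stable
The 137–155 m interval has Δρ < 0: lighter water underlies denser water.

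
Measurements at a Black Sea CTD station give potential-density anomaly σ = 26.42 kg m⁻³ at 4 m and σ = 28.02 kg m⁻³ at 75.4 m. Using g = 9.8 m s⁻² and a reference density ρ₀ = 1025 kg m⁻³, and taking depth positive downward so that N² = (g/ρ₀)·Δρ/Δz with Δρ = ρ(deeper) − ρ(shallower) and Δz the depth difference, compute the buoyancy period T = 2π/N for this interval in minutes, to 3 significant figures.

7.15 min

Δρ = 1028.02 − 1026.42 = 1.60 kg m⁻³ over Δz = 75.4 − 4 = 71.4 m.
N² = (9.8/1025) × (1.60/71.4) = 2.1425 × 10⁻⁴ s⁻².
N = √(2.1425 × 10⁻⁴) = 0.014637 rad s⁻¹, so T = 2π/N = 429.27 s = 7.1545 min ≈ 7.15 min.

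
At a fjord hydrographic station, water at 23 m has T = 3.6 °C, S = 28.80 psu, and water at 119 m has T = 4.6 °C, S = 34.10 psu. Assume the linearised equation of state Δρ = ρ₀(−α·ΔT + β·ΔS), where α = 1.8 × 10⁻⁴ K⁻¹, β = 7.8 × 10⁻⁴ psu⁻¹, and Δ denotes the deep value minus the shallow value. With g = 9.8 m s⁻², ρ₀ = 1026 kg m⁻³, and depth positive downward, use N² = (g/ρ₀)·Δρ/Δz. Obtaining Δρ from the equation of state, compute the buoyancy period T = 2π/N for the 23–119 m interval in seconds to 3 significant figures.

313 s

ΔT = +1.0 K, ΔS = +5.30 psu (deep − shallow).
Δρ/ρ₀ = −αΔT + βΔS = -1.80 × 10⁻⁴ + 4.134 × 10⁻³ = 3.954 × 10⁻³, so Δρ ≈ 4.057 kg m⁻³.
N² = (g/ρ₀)·Δρ/Δz = g·(Δρ/ρ₀)/Δz = 9.8 × 3.954 × 10⁻³ / 96 = 4.0364 × 10⁻⁴ s⁻².
N = √(4.0364 × 10⁻⁴) = 0.020091 rad s⁻¹ → T = 2π/N = 312.74 s ≈ 313 s.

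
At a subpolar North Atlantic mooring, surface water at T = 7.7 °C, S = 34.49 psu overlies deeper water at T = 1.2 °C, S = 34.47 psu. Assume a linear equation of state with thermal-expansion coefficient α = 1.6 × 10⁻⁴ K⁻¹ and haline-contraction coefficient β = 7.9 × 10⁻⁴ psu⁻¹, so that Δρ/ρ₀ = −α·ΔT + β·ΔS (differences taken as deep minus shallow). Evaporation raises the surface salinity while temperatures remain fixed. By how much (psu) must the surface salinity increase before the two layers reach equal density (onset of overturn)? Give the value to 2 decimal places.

Neutral buoyancy requires −α(T_deep − T_surf) + β(S_deep − S_surf′) = 0.
S_surf′ = S_deep − (α/β)·ΔT = 34.47 − (1.6 × 10⁻⁴/7.9 × 10⁻⁴)·(-6.5) = 35.7865 psu.
Increase required: 35.7865 − 34.49 = 1.2965 psu.

1.30 psu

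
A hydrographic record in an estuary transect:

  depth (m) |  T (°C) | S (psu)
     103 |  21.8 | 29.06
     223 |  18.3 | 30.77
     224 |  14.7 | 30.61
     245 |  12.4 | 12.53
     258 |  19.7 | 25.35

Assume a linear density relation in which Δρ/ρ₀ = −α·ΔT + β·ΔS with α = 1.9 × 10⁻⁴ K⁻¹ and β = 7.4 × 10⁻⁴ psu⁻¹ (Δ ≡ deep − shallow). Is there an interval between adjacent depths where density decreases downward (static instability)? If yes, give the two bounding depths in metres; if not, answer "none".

224–245 m

Evaluate Δρ/ρ₀ = −αΔT + βΔS across each adjacent pair:
  103–223 m: −αΔT+βΔS = −(1.9 × 10⁻⁴)(-3.5)+(7.4 × 10⁻⁴)(+1.71) = 1.9 × 10⁻³ → stable
  223–224 m: −αΔT+βΔS = −(1.9 × 10⁻⁴)(-3.6)+(7.4 × 10⁻⁴)(-0.16) = 5.7 × 10⁻⁴ → stable
  224–245 m: −αΔT+βΔS = −(1.9 × 10⁻⁴)(-2.3)+(7.4 × 10⁻⁴)(-18.08) = -0.013 → UNSTABLE
  245–258 m: −αΔT+βΔS = −(1.9 × 10⁻⁴)(+7.3)+(7.4 × 10⁻⁴)(+12.82) = 8.1 × 10⁻³ → stable
The 224–245 m interval has Δρ < 0: lighter water underlies denser water.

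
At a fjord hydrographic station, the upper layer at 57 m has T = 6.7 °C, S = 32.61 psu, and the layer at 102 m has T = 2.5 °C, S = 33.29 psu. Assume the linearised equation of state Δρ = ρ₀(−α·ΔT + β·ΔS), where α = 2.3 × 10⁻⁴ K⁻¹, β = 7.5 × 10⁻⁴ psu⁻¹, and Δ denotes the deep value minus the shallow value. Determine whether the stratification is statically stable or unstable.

stable

ΔT = 2.5 − 6.7 = -4.2 K and ΔS = 33.29 − 32.61 = +0.68 psu (deep − shallow).
−αΔT = 9.66 × 10⁻⁴; βΔS = 5.10 × 10⁻⁴; sum Δρ/ρ₀ = 1.476 × 10⁻³.
Δρ/ρ₀ > 0, so Δρ > 0: deeper water is denser → statically stable.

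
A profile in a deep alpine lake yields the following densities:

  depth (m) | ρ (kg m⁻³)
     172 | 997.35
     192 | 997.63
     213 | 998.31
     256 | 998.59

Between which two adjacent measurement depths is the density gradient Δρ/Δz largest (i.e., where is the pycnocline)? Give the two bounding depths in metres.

192–213 m

Compute the density gradient over each adjacent pair:
  172–192 m: Δρ/Δz = 0.28/20 = 0.014 kg m⁻⁴
  192–213 m: Δρ/Δz = 0.68/21 = 0.032 kg m⁻⁴
  213–256 m: Δρ/Δz = 0.28/43 = 6.5 × 10⁻³ kg m⁻⁴
The largest gradient is in the 192–213 m interval — the pycnocline.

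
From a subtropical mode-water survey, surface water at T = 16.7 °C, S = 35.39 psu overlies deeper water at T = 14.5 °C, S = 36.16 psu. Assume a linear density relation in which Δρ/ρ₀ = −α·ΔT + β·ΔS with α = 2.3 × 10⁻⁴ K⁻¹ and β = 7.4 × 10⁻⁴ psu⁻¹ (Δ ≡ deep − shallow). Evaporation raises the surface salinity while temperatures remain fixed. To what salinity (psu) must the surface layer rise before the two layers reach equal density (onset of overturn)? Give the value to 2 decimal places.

Neutral buoyancy requires −α(T_deep − T_surf) + β(S_deep − S_surf′) = 0.
S_surf′ = S_deep − (α/β)·ΔT = 36.16 − (2.3 × 10⁻⁴/7.4 × 10⁻⁴)·(-2.2) = 36.8438 psu.
Increase required: 36.8438 − 35.39 = 1.4538 psu.

36.84 psu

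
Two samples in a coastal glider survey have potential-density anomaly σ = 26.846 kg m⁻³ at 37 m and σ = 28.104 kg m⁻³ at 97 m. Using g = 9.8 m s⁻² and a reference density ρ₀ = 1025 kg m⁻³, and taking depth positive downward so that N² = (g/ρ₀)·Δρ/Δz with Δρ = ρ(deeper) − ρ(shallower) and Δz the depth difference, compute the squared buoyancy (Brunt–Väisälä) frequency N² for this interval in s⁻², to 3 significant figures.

Δρ = 1028.104 − 1026.846 = 1.258 kg m⁻³ over Δz = 97 − 37 = 60 m.
N² = (9.8/1025) × (1.258/60) = 2.0046 × 10⁻⁴ s⁻² ≈ 2.00 × 10⁻⁴ s⁻².

2.00 × 10⁻⁴ s⁻²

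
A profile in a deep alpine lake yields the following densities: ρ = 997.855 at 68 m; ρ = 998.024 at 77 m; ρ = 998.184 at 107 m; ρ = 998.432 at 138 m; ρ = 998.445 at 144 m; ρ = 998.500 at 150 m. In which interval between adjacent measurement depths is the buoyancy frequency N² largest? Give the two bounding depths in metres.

68–77 m

Compute the density gradient over each adjacent pair:
  68–77 m: Δρ/Δz = 0.169/9 = 0.019 kg m⁻⁴
  77–107 m: Δρ/Δz = 0.160/30 = 5.3 × 10⁻³ kg m⁻⁴
  107–138 m: Δρ/Δz = 0.248/31 = 8.0 × 10⁻³ kg m⁻⁴
  138–144 m: Δρ/Δz = 0.013/6 = 2.2 × 10⁻³ kg m⁻⁴
  144–150 m: Δρ/Δz = 0.055/6 = 9.2 × 10⁻³ kg m⁻⁴
The largest gradient is in the 68–77 m interval — the pycnocline.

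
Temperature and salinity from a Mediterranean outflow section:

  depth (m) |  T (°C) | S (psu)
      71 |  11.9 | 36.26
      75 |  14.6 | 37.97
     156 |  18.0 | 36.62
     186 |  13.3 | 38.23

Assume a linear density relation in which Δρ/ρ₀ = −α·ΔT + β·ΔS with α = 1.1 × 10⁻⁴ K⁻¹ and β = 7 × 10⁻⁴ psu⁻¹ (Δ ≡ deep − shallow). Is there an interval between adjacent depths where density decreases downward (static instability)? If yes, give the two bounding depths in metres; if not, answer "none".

Evaluate Δρ/ρ₀ = −αΔT + βΔS across each adjacent pair:
  71–75 m: −αΔT+βΔS = −(1.1 × 10⁻⁴)(+2.7)+(7 × 10⁻⁴)(+1.71) = 9.0 × 10⁻⁴ → stable
  75–156 m: −αΔT+βΔS = −(1.1 × 10⁻⁴)(+3.4)+(7 × 10⁻⁴)(-1.35) = -1.3 × 10⁻³ → UNSTABLE
  156–186 m: −αΔT+βΔS = −(1.1 × 10⁻⁴)(-4.7)+(7 × 10⁻⁴)(+1.61) = 1.6 × 10⁻³ → stable
The 75–156 m interval has Δρ < 0: lighter water underlies denser water.

75–156 m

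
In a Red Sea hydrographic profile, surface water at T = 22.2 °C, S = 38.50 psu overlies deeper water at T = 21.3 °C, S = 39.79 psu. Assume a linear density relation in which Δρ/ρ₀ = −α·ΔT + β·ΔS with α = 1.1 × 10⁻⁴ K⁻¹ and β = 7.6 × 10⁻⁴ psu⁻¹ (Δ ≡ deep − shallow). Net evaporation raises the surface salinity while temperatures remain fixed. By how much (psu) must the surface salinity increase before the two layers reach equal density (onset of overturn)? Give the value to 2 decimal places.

Neutral buoyancy requires −α(T_deep − T_surf) + β(S_deep − S_surf′) = 0.
S_surf′ = S_deep − (α/β)·ΔT = 39.79 − (1.1 × 10⁻⁴/7.6 × 10⁻⁴)·(-0.9) = 39.9203 psu.
Increase required: 39.9203 − 38.50 = 1.4203 psu.

1.42 psu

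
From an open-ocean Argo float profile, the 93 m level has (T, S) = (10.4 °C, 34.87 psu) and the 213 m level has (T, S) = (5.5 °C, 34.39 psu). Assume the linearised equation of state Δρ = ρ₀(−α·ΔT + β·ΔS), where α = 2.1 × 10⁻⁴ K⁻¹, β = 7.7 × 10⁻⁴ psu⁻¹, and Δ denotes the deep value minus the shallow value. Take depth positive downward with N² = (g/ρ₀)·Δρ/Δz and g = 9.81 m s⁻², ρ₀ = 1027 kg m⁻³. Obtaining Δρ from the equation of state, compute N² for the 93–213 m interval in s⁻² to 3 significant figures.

5.39 × 10⁻⁵ s⁻²

ΔT = -4.9 K, ΔS = -0.48 psu (deep − shallow).
Δρ/ρ₀ = −αΔT + βΔS = 1.029 × 10⁻³ − 3.696 × 10⁻⁴ = 6.594 × 10⁻⁴, so Δρ ≈ 0.6772 kg m⁻³.
N² = (g/ρ₀)·Δρ/Δz = g·(Δρ/ρ₀)/Δz = 9.81 × 6.594 × 10⁻⁴ / 120 = 5.3906 × 10⁻⁵ s⁻² ≈ 5.39 × 10⁻⁵ s⁻².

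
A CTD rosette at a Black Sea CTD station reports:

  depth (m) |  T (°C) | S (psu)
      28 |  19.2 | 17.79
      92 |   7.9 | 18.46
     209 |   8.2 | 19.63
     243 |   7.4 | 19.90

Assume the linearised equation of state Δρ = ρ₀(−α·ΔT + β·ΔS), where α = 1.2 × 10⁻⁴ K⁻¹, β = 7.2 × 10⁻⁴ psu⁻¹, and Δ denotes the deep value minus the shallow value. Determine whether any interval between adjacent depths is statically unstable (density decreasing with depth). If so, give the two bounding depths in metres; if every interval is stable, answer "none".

none

Evaluate Δρ/ρ₀ = −αΔT + βΔS across each adjacent pair:
  28–92 m: −αΔT+βΔS = −(1.2 × 10⁻⁴)(-11.3)+(7.2 × 10⁻⁴)(+0.67) = 1.8 × 10⁻³ → stable
  92–209 m: −αΔT+βΔS = −(1.2 × 10⁻⁴)(+0.3)+(7.2 × 10⁻⁴)(+1.17) = 8.1 × 10⁻⁴ → stable
  209–243 m: −αΔT+βΔS = −(1.2 × 10⁻⁴)(-0.8)+(7.2 × 10⁻⁴)(+0.27) = 2.9 × 10⁻⁴ → stable
Every interval has Δρ > 0: the column is stably stratified throughout.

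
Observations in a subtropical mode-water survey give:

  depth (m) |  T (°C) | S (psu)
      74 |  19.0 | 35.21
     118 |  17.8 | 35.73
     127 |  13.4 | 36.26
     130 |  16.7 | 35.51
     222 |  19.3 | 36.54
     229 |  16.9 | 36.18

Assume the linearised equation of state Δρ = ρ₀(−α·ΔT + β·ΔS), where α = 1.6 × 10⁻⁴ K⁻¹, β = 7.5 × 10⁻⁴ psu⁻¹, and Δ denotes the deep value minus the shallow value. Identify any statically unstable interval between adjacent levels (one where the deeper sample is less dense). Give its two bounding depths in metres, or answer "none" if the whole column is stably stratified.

127–130 m

Evaluate Δρ/ρ₀ = −αΔT + βΔS across each adjacent pair:
  74–118 m: −αΔT+βΔS = −(1.6 × 10⁻⁴)(-1.2)+(7.5 × 10⁻⁴)(+0.52) = 5.8 × 10⁻⁴ → stable
  118–127 m: −αΔT+βΔS = −(1.6 × 10⁻⁴)(-4.4)+(7.5 × 10⁻⁴)(+0.53) = 1.1 × 10⁻³ → stable
  127–130 m: −αΔT+βΔS = −(1.6 × 10⁻⁴)(+3.3)+(7.5 × 10⁻⁴)(-0.75) = -1.1 × 10⁻³ → UNSTABLE
  130–222 m: −αΔT+βΔS = −(1.6 × 10⁻⁴)(+2.6)+(7.5 × 10⁻⁴)(+1.03) = 3.6 × 10⁻⁴ → stable
  222–229 m: −αΔT+βΔS = −(1.6 × 10⁻⁴)(-2.4)+(7.5 × 10⁻⁴)(-0.36) = 1.1 × 10⁻⁴ → stable
The 127–130 m interval has Δρ < 0: lighter water underlies denser water.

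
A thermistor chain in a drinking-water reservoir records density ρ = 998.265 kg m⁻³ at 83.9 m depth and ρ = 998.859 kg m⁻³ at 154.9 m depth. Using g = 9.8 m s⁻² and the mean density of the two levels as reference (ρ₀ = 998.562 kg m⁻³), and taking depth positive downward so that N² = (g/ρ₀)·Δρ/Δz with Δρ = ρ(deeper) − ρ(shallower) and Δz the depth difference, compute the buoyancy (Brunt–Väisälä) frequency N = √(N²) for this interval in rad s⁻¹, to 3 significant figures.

9.06 × 10⁻³ rad s⁻¹

Δρ = 998.859 − 998.265 = 0.594 kg m⁻³ over Δz = 154.9 − 83.9 = 71 m.
N² = (9.8/998.562) × (0.594/71) = 8.2107 × 10⁻⁵ s⁻².
N = √(8.2107 × 10⁻⁵) = 9.0613 × 10⁻³ rad s⁻¹ ≈ 9.06 × 10⁻³ rad s⁻¹.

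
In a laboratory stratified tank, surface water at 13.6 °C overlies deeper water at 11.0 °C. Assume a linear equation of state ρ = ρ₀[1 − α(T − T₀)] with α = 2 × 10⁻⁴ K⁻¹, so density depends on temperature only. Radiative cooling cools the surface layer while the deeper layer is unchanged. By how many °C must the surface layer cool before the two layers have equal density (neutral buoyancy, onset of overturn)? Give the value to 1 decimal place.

With temperature the only control, equal density requires T_surf′ = T_deep.
T_surf′ = 11.0 °C.
Cooling required: 13.6 − 11.0 = 2.6 °C.

2.6 °C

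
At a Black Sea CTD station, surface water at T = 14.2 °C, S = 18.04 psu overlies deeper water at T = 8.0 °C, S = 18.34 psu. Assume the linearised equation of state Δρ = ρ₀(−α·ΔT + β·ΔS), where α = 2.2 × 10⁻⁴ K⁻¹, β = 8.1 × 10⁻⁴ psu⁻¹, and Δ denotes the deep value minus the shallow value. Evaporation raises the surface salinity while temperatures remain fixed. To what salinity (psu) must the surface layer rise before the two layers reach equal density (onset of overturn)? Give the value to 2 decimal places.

20.02 psu

Neutral buoyancy requires −α(T_deep − T_surf) + β(S_deep − S_surf′) = 0.
S_surf′ = S_deep − (α/β)·ΔT = 18.34 − (2.2 × 10⁻⁴/8.1 × 10⁻⁴)·(-6.2) = 20.0240 psu.
Increase required: 20.0240 − 18.04 = 1.9840 psu.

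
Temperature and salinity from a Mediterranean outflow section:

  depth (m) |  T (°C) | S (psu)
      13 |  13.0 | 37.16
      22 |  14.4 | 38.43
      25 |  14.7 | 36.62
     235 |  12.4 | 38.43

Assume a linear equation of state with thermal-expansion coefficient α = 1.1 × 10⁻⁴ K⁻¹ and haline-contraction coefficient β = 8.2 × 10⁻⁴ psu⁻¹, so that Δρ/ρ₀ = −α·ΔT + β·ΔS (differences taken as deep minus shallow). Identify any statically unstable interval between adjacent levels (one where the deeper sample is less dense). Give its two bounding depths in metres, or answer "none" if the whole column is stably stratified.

22–25 m

Evaluate Δρ/ρ₀ = −αΔT + βΔS across each adjacent pair:
  13–22 m: −αΔT+βΔS = −(1.1 × 10⁻⁴)(+1.4)+(8.2 × 10⁻⁴)(+1.27) = 8.9 × 10⁻⁴ → stable
  22–25 m: −αΔT+βΔS = −(1.1 × 10⁻⁴)(+0.3)+(8.2 × 10⁻⁴)(-1.81) = -1.5 × 10⁻³ → UNSTABLE
  25–235 m: −αΔT+βΔS = −(1.1 × 10⁻⁴)(-2.3)+(8.2 × 10⁻⁴)(+1.81) = 1.7 × 10⁻³ → stable
The 22–25 m interval has Δρ < 0: lighter water underlies denser water.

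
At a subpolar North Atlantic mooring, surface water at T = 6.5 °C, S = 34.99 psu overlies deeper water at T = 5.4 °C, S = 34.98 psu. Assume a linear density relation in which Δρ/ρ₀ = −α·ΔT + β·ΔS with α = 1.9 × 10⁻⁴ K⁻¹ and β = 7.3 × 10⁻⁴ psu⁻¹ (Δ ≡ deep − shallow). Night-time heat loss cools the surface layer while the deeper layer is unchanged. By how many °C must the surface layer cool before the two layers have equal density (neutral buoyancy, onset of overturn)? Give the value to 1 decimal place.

Neutral buoyancy requires Δρ = 0, i.e. −α(T_deep − T_surf′) + β(S_deep − S_surf) = 0.
T_surf′ = T_deep − (β/α)·ΔS = 5.4 − (7.3 × 10⁻⁴/1.9 × 10⁻⁴)·(-0.01) = 5.438 °C.
Cooling required: 6.5 − (5.438) = 1.062 °C.

1.1 °C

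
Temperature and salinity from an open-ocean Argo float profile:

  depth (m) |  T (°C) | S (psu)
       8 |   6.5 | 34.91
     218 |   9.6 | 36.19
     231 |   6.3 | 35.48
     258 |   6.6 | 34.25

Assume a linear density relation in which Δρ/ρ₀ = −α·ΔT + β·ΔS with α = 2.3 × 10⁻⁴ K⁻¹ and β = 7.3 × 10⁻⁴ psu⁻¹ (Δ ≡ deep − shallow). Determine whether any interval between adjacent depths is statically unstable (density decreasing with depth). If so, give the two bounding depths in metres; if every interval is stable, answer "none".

231–258 m

Evaluate Δρ/ρ₀ = −αΔT + βΔS across each adjacent pair:
  8–218 m: −αΔT+βΔS = −(2.3 × 10⁻⁴)(+3.1)+(7.3 × 10⁻⁴)(+1.28) = 2.2 × 10⁻⁴ → stable
  218–231 m: −αΔT+βΔS = −(2.3 × 10⁻⁴)(-3.3)+(7.3 × 10⁻⁴)(-0.71) = 2.4 × 10⁻⁴ → stable
  231–258 m: −αΔT+βΔS = −(2.3 × 10⁻⁴)(+0.3)+(7.3 × 10⁻⁴)(-1.23) = -9.7 × 10⁻⁴ → UNSTABLE
The 231–258 m interval has Δρ < 0: lighter water underlies denser water.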